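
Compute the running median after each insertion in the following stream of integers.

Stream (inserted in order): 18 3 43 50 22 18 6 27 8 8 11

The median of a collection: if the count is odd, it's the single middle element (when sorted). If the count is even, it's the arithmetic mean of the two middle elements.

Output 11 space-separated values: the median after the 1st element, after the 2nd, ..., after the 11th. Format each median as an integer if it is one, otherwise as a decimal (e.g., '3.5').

Step 1: insert 18 -> lo=[18] (size 1, max 18) hi=[] (size 0) -> median=18
Step 2: insert 3 -> lo=[3] (size 1, max 3) hi=[18] (size 1, min 18) -> median=10.5
Step 3: insert 43 -> lo=[3, 18] (size 2, max 18) hi=[43] (size 1, min 43) -> median=18
Step 4: insert 50 -> lo=[3, 18] (size 2, max 18) hi=[43, 50] (size 2, min 43) -> median=30.5
Step 5: insert 22 -> lo=[3, 18, 22] (size 3, max 22) hi=[43, 50] (size 2, min 43) -> median=22
Step 6: insert 18 -> lo=[3, 18, 18] (size 3, max 18) hi=[22, 43, 50] (size 3, min 22) -> median=20
Step 7: insert 6 -> lo=[3, 6, 18, 18] (size 4, max 18) hi=[22, 43, 50] (size 3, min 22) -> median=18
Step 8: insert 27 -> lo=[3, 6, 18, 18] (size 4, max 18) hi=[22, 27, 43, 50] (size 4, min 22) -> median=20
Step 9: insert 8 -> lo=[3, 6, 8, 18, 18] (size 5, max 18) hi=[22, 27, 43, 50] (size 4, min 22) -> median=18
Step 10: insert 8 -> lo=[3, 6, 8, 8, 18] (size 5, max 18) hi=[18, 22, 27, 43, 50] (size 5, min 18) -> median=18
Step 11: insert 11 -> lo=[3, 6, 8, 8, 11, 18] (size 6, max 18) hi=[18, 22, 27, 43, 50] (size 5, min 18) -> median=18

Answer: 18 10.5 18 30.5 22 20 18 20 18 18 18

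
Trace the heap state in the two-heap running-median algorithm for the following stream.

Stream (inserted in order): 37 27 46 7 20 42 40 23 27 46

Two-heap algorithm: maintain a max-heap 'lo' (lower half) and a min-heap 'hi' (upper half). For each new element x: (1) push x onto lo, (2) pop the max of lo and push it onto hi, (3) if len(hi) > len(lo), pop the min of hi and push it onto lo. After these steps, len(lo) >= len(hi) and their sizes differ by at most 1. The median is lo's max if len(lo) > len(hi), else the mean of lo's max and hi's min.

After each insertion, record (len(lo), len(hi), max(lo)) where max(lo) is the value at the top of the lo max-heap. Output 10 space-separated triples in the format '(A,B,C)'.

Step 1: insert 37 -> lo=[37] hi=[] -> (len(lo)=1, len(hi)=0, max(lo)=37)
Step 2: insert 27 -> lo=[27] hi=[37] -> (len(lo)=1, len(hi)=1, max(lo)=27)
Step 3: insert 46 -> lo=[27, 37] hi=[46] -> (len(lo)=2, len(hi)=1, max(lo)=37)
Step 4: insert 7 -> lo=[7, 27] hi=[37, 46] -> (len(lo)=2, len(hi)=2, max(lo)=27)
Step 5: insert 20 -> lo=[7, 20, 27] hi=[37, 46] -> (len(lo)=3, len(hi)=2, max(lo)=27)
Step 6: insert 42 -> lo=[7, 20, 27] hi=[37, 42, 46] -> (len(lo)=3, len(hi)=3, max(lo)=27)
Step 7: insert 40 -> lo=[7, 20, 27, 37] hi=[40, 42, 46] -> (len(lo)=4, len(hi)=3, max(lo)=37)
Step 8: insert 23 -> lo=[7, 20, 23, 27] hi=[37, 40, 42, 46] -> (len(lo)=4, len(hi)=4, max(lo)=27)
Step 9: insert 27 -> lo=[7, 20, 23, 27, 27] hi=[37, 40, 42, 46] -> (len(lo)=5, len(hi)=4, max(lo)=27)
Step 10: insert 46 -> lo=[7, 20, 23, 27, 27] hi=[37, 40, 42, 46, 46] -> (len(lo)=5, len(hi)=5, max(lo)=27)

Answer: (1,0,37) (1,1,27) (2,1,37) (2,2,27) (3,2,27) (3,3,27) (4,3,37) (4,4,27) (5,4,27) (5,5,27)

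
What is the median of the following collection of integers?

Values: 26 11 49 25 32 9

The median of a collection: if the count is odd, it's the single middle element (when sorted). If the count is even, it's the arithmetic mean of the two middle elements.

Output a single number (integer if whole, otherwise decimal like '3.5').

Answer: 25.5

Derivation:
Step 1: insert 26 -> lo=[26] (size 1, max 26) hi=[] (size 0) -> median=26
Step 2: insert 11 -> lo=[11] (size 1, max 11) hi=[26] (size 1, min 26) -> median=18.5
Step 3: insert 49 -> lo=[11, 26] (size 2, max 26) hi=[49] (size 1, min 49) -> median=26
Step 4: insert 25 -> lo=[11, 25] (size 2, max 25) hi=[26, 49] (size 2, min 26) -> median=25.5
Step 5: insert 32 -> lo=[11, 25, 26] (size 3, max 26) hi=[32, 49] (size 2, min 32) -> median=26
Step 6: insert 9 -> lo=[9, 11, 25] (size 3, max 25) hi=[26, 32, 49] (size 3, min 26) -> median=25.5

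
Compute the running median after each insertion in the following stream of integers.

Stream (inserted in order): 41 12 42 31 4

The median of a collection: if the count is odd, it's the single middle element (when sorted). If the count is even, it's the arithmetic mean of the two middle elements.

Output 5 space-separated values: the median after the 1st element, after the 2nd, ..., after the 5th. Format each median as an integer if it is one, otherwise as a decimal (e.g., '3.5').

Answer: 41 26.5 41 36 31

Derivation:
Step 1: insert 41 -> lo=[41] (size 1, max 41) hi=[] (size 0) -> median=41
Step 2: insert 12 -> lo=[12] (size 1, max 12) hi=[41] (size 1, min 41) -> median=26.5
Step 3: insert 42 -> lo=[12, 41] (size 2, max 41) hi=[42] (size 1, min 42) -> median=41
Step 4: insert 31 -> lo=[12, 31] (size 2, max 31) hi=[41, 42] (size 2, min 41) -> median=36
Step 5: insert 4 -> lo=[4, 12, 31] (size 3, max 31) hi=[41, 42] (size 2, min 41) -> median=31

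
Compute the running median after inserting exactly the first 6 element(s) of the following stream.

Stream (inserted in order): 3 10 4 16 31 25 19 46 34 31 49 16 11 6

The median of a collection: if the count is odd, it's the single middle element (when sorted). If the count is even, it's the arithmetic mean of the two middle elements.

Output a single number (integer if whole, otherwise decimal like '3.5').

Answer: 13

Derivation:
Step 1: insert 3 -> lo=[3] (size 1, max 3) hi=[] (size 0) -> median=3
Step 2: insert 10 -> lo=[3] (size 1, max 3) hi=[10] (size 1, min 10) -> median=6.5
Step 3: insert 4 -> lo=[3, 4] (size 2, max 4) hi=[10] (size 1, min 10) -> median=4
Step 4: insert 16 -> lo=[3, 4] (size 2, max 4) hi=[10, 16] (size 2, min 10) -> median=7
Step 5: insert 31 -> lo=[3, 4, 10] (size 3, max 10) hi=[16, 31] (size 2, min 16) -> median=10
Step 6: insert 25 -> lo=[3, 4, 10] (size 3, max 10) hi=[16, 25, 31] (size 3, min 16) -> median=13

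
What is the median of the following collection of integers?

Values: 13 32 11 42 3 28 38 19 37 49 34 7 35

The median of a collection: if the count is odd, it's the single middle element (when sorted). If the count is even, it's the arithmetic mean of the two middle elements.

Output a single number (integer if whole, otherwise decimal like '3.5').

Answer: 32

Derivation:
Step 1: insert 13 -> lo=[13] (size 1, max 13) hi=[] (size 0) -> median=13
Step 2: insert 32 -> lo=[13] (size 1, max 13) hi=[32] (size 1, min 32) -> median=22.5
Step 3: insert 11 -> lo=[11, 13] (size 2, max 13) hi=[32] (size 1, min 32) -> median=13
Step 4: insert 42 -> lo=[11, 13] (size 2, max 13) hi=[32, 42] (size 2, min 32) -> median=22.5
Step 5: insert 3 -> lo=[3, 11, 13] (size 3, max 13) hi=[32, 42] (size 2, min 32) -> median=13
Step 6: insert 28 -> lo=[3, 11, 13] (size 3, max 13) hi=[28, 32, 42] (size 3, min 28) -> median=20.5
Step 7: insert 38 -> lo=[3, 11, 13, 28] (size 4, max 28) hi=[32, 38, 42] (size 3, min 32) -> median=28
Step 8: insert 19 -> lo=[3, 11, 13, 19] (size 4, max 19) hi=[28, 32, 38, 42] (size 4, min 28) -> median=23.5
Step 9: insert 37 -> lo=[3, 11, 13, 19, 28] (size 5, max 28) hi=[32, 37, 38, 42] (size 4, min 32) -> median=28
Step 10: insert 49 -> lo=[3, 11, 13, 19, 28] (size 5, max 28) hi=[32, 37, 38, 42, 49] (size 5, min 32) -> median=30
Step 11: insert 34 -> lo=[3, 11, 13, 19, 28, 32] (size 6, max 32) hi=[34, 37, 38, 42, 49] (size 5, min 34) -> median=32
Step 12: insert 7 -> lo=[3, 7, 11, 13, 19, 28] (size 6, max 28) hi=[32, 34, 37, 38, 42, 49] (size 6, min 32) -> median=30
Step 13: insert 35 -> lo=[3, 7, 11, 13, 19, 28, 32] (size 7, max 32) hi=[34, 35, 37, 38, 42, 49] (size 6, min 34) -> median=32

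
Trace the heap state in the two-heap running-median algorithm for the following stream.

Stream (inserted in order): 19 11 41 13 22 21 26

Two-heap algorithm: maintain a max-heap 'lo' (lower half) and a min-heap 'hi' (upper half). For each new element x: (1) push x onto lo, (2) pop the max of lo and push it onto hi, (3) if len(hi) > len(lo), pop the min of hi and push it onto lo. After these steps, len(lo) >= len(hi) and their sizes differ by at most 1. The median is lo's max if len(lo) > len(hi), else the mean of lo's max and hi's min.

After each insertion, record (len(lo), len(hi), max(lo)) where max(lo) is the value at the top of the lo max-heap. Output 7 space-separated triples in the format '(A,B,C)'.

Answer: (1,0,19) (1,1,11) (2,1,19) (2,2,13) (3,2,19) (3,3,19) (4,3,21)

Derivation:
Step 1: insert 19 -> lo=[19] hi=[] -> (len(lo)=1, len(hi)=0, max(lo)=19)
Step 2: insert 11 -> lo=[11] hi=[19] -> (len(lo)=1, len(hi)=1, max(lo)=11)
Step 3: insert 41 -> lo=[11, 19] hi=[41] -> (len(lo)=2, len(hi)=1, max(lo)=19)
Step 4: insert 13 -> lo=[11, 13] hi=[19, 41] -> (len(lo)=2, len(hi)=2, max(lo)=13)
Step 5: insert 22 -> lo=[11, 13, 19] hi=[22, 41] -> (len(lo)=3, len(hi)=2, max(lo)=19)
Step 6: insert 21 -> lo=[11, 13, 19] hi=[21, 22, 41] -> (len(lo)=3, len(hi)=3, max(lo)=19)
Step 7: insert 26 -> lo=[11, 13, 19, 21] hi=[22, 26, 41] -> (len(lo)=4, len(hi)=3, max(lo)=21)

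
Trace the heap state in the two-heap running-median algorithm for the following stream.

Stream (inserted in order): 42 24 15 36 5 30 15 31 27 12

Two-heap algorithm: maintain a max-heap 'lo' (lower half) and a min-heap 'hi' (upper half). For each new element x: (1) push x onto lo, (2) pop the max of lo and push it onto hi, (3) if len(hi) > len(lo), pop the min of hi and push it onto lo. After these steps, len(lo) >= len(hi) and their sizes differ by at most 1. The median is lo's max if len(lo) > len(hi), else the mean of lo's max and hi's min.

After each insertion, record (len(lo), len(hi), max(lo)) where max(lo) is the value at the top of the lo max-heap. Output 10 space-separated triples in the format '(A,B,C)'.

Answer: (1,0,42) (1,1,24) (2,1,24) (2,2,24) (3,2,24) (3,3,24) (4,3,24) (4,4,24) (5,4,27) (5,5,24)

Derivation:
Step 1: insert 42 -> lo=[42] hi=[] -> (len(lo)=1, len(hi)=0, max(lo)=42)
Step 2: insert 24 -> lo=[24] hi=[42] -> (len(lo)=1, len(hi)=1, max(lo)=24)
Step 3: insert 15 -> lo=[15, 24] hi=[42] -> (len(lo)=2, len(hi)=1, max(lo)=24)
Step 4: insert 36 -> lo=[15, 24] hi=[36, 42] -> (len(lo)=2, len(hi)=2, max(lo)=24)
Step 5: insert 5 -> lo=[5, 15, 24] hi=[36, 42] -> (len(lo)=3, len(hi)=2, max(lo)=24)
Step 6: insert 30 -> lo=[5, 15, 24] hi=[30, 36, 42] -> (len(lo)=3, len(hi)=3, max(lo)=24)
Step 7: insert 15 -> lo=[5, 15, 15, 24] hi=[30, 36, 42] -> (len(lo)=4, len(hi)=3, max(lo)=24)
Step 8: insert 31 -> lo=[5, 15, 15, 24] hi=[30, 31, 36, 42] -> (len(lo)=4, len(hi)=4, max(lo)=24)
Step 9: insert 27 -> lo=[5, 15, 15, 24, 27] hi=[30, 31, 36, 42] -> (len(lo)=5, len(hi)=4, max(lo)=27)
Step 10: insert 12 -> lo=[5, 12, 15, 15, 24] hi=[27, 30, 31, 36, 42] -> (len(lo)=5, len(hi)=5, max(lo)=24)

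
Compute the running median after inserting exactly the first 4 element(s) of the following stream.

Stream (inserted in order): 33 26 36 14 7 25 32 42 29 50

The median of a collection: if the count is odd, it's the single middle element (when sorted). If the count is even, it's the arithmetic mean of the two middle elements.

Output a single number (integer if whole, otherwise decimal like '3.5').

Answer: 29.5

Derivation:
Step 1: insert 33 -> lo=[33] (size 1, max 33) hi=[] (size 0) -> median=33
Step 2: insert 26 -> lo=[26] (size 1, max 26) hi=[33] (size 1, min 33) -> median=29.5
Step 3: insert 36 -> lo=[26, 33] (size 2, max 33) hi=[36] (size 1, min 36) -> median=33
Step 4: insert 14 -> lo=[14, 26] (size 2, max 26) hi=[33, 36] (size 2, min 33) -> median=29.5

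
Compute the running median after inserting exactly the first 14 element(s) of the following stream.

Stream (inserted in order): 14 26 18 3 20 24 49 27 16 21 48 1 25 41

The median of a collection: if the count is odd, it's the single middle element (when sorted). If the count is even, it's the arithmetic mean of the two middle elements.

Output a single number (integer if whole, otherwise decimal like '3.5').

Step 1: insert 14 -> lo=[14] (size 1, max 14) hi=[] (size 0) -> median=14
Step 2: insert 26 -> lo=[14] (size 1, max 14) hi=[26] (size 1, min 26) -> median=20
Step 3: insert 18 -> lo=[14, 18] (size 2, max 18) hi=[26] (size 1, min 26) -> median=18
Step 4: insert 3 -> lo=[3, 14] (size 2, max 14) hi=[18, 26] (size 2, min 18) -> median=16
Step 5: insert 20 -> lo=[3, 14, 18] (size 3, max 18) hi=[20, 26] (size 2, min 20) -> median=18
Step 6: insert 24 -> lo=[3, 14, 18] (size 3, max 18) hi=[20, 24, 26] (size 3, min 20) -> median=19
Step 7: insert 49 -> lo=[3, 14, 18, 20] (size 4, max 20) hi=[24, 26, 49] (size 3, min 24) -> median=20
Step 8: insert 27 -> lo=[3, 14, 18, 20] (size 4, max 20) hi=[24, 26, 27, 49] (size 4, min 24) -> median=22
Step 9: insert 16 -> lo=[3, 14, 16, 18, 20] (size 5, max 20) hi=[24, 26, 27, 49] (size 4, min 24) -> median=20
Step 10: insert 21 -> lo=[3, 14, 16, 18, 20] (size 5, max 20) hi=[21, 24, 26, 27, 49] (size 5, min 21) -> median=20.5
Step 11: insert 48 -> lo=[3, 14, 16, 18, 20, 21] (size 6, max 21) hi=[24, 26, 27, 48, 49] (size 5, min 24) -> median=21
Step 12: insert 1 -> lo=[1, 3, 14, 16, 18, 20] (size 6, max 20) hi=[21, 24, 26, 27, 48, 49] (size 6, min 21) -> median=20.5
Step 13: insert 25 -> lo=[1, 3, 14, 16, 18, 20, 21] (size 7, max 21) hi=[24, 25, 26, 27, 48, 49] (size 6, min 24) -> median=21
Step 14: insert 41 -> lo=[1, 3, 14, 16, 18, 20, 21] (size 7, max 21) hi=[24, 25, 26, 27, 41, 48, 49] (size 7, min 24) -> median=22.5

Answer: 22.5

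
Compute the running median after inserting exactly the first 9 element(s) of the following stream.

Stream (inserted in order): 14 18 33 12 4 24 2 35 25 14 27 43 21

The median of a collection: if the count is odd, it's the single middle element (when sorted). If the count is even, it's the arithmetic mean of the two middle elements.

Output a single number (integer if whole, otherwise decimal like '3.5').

Step 1: insert 14 -> lo=[14] (size 1, max 14) hi=[] (size 0) -> median=14
Step 2: insert 18 -> lo=[14] (size 1, max 14) hi=[18] (size 1, min 18) -> median=16
Step 3: insert 33 -> lo=[14, 18] (size 2, max 18) hi=[33] (size 1, min 33) -> median=18
Step 4: insert 12 -> lo=[12, 14] (size 2, max 14) hi=[18, 33] (size 2, min 18) -> median=16
Step 5: insert 4 -> lo=[4, 12, 14] (size 3, max 14) hi=[18, 33] (size 2, min 18) -> median=14
Step 6: insert 24 -> lo=[4, 12, 14] (size 3, max 14) hi=[18, 24, 33] (size 3, min 18) -> median=16
Step 7: insert 2 -> lo=[2, 4, 12, 14] (size 4, max 14) hi=[18, 24, 33] (size 3, min 18) -> median=14
Step 8: insert 35 -> lo=[2, 4, 12, 14] (size 4, max 14) hi=[18, 24, 33, 35] (size 4, min 18) -> median=16
Step 9: insert 25 -> lo=[2, 4, 12, 14, 18] (size 5, max 18) hi=[24, 25, 33, 35] (size 4, min 24) -> median=18

Answer: 18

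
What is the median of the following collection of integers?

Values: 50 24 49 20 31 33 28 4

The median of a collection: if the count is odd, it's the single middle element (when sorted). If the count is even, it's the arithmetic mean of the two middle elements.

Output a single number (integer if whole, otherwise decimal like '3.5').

Step 1: insert 50 -> lo=[50] (size 1, max 50) hi=[] (size 0) -> median=50
Step 2: insert 24 -> lo=[24] (size 1, max 24) hi=[50] (size 1, min 50) -> median=37
Step 3: insert 49 -> lo=[24, 49] (size 2, max 49) hi=[50] (size 1, min 50) -> median=49
Step 4: insert 20 -> lo=[20, 24] (size 2, max 24) hi=[49, 50] (size 2, min 49) -> median=36.5
Step 5: insert 31 -> lo=[20, 24, 31] (size 3, max 31) hi=[49, 50] (size 2, min 49) -> median=31
Step 6: insert 33 -> lo=[20, 24, 31] (size 3, max 31) hi=[33, 49, 50] (size 3, min 33) -> median=32
Step 7: insert 28 -> lo=[20, 24, 28, 31] (size 4, max 31) hi=[33, 49, 50] (size 3, min 33) -> median=31
Step 8: insert 4 -> lo=[4, 20, 24, 28] (size 4, max 28) hi=[31, 33, 49, 50] (size 4, min 31) -> median=29.5

Answer: 29.5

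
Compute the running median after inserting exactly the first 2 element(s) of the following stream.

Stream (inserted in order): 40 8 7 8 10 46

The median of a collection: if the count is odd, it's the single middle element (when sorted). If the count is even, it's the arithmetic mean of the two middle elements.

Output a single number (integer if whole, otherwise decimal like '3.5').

Answer: 24

Derivation:
Step 1: insert 40 -> lo=[40] (size 1, max 40) hi=[] (size 0) -> median=40
Step 2: insert 8 -> lo=[8] (size 1, max 8) hi=[40] (size 1, min 40) -> median=24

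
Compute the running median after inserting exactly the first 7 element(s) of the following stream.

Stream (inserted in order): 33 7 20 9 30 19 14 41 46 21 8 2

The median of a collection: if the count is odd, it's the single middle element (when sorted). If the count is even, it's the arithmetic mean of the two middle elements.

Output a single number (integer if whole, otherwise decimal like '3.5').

Step 1: insert 33 -> lo=[33] (size 1, max 33) hi=[] (size 0) -> median=33
Step 2: insert 7 -> lo=[7] (size 1, max 7) hi=[33] (size 1, min 33) -> median=20
Step 3: insert 20 -> lo=[7, 20] (size 2, max 20) hi=[33] (size 1, min 33) -> median=20
Step 4: insert 9 -> lo=[7, 9] (size 2, max 9) hi=[20, 33] (size 2, min 20) -> median=14.5
Step 5: insert 30 -> lo=[7, 9, 20] (size 3, max 20) hi=[30, 33] (size 2, min 30) -> median=20
Step 6: insert 19 -> lo=[7, 9, 19] (size 3, max 19) hi=[20, 30, 33] (size 3, min 20) -> median=19.5
Step 7: insert 14 -> lo=[7, 9, 14, 19] (size 4, max 19) hi=[20, 30, 33] (size 3, min 20) -> median=19

Answer: 19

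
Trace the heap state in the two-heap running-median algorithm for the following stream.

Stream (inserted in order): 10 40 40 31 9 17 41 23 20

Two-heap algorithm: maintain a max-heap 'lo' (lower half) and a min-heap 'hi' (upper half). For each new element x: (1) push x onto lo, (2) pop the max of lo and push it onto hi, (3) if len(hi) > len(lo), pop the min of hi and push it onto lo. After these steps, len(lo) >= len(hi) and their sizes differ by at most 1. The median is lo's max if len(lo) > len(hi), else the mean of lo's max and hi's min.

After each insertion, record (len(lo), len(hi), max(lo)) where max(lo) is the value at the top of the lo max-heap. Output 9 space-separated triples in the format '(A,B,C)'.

Answer: (1,0,10) (1,1,10) (2,1,40) (2,2,31) (3,2,31) (3,3,17) (4,3,31) (4,4,23) (5,4,23)

Derivation:
Step 1: insert 10 -> lo=[10] hi=[] -> (len(lo)=1, len(hi)=0, max(lo)=10)
Step 2: insert 40 -> lo=[10] hi=[40] -> (len(lo)=1, len(hi)=1, max(lo)=10)
Step 3: insert 40 -> lo=[10, 40] hi=[40] -> (len(lo)=2, len(hi)=1, max(lo)=40)
Step 4: insert 31 -> lo=[10, 31] hi=[40, 40] -> (len(lo)=2, len(hi)=2, max(lo)=31)
Step 5: insert 9 -> lo=[9, 10, 31] hi=[40, 40] -> (len(lo)=3, len(hi)=2, max(lo)=31)
Step 6: insert 17 -> lo=[9, 10, 17] hi=[31, 40, 40] -> (len(lo)=3, len(hi)=3, max(lo)=17)
Step 7: insert 41 -> lo=[9, 10, 17, 31] hi=[40, 40, 41] -> (len(lo)=4, len(hi)=3, max(lo)=31)
Step 8: insert 23 -> lo=[9, 10, 17, 23] hi=[31, 40, 40, 41] -> (len(lo)=4, len(hi)=4, max(lo)=23)
Step 9: insert 20 -> lo=[9, 10, 17, 20, 23] hi=[31, 40, 40, 41] -> (len(lo)=5, len(hi)=4, max(lo)=23)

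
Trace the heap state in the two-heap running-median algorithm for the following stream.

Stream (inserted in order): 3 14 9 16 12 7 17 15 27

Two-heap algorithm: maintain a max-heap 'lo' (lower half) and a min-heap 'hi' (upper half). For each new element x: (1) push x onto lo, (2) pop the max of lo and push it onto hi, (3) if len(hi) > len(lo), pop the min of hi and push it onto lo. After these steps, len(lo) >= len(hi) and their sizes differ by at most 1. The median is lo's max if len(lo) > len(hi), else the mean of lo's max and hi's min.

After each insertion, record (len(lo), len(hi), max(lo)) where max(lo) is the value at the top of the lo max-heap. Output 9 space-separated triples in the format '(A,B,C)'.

Answer: (1,0,3) (1,1,3) (2,1,9) (2,2,9) (3,2,12) (3,3,9) (4,3,12) (4,4,12) (5,4,14)

Derivation:
Step 1: insert 3 -> lo=[3] hi=[] -> (len(lo)=1, len(hi)=0, max(lo)=3)
Step 2: insert 14 -> lo=[3] hi=[14] -> (len(lo)=1, len(hi)=1, max(lo)=3)
Step 3: insert 9 -> lo=[3, 9] hi=[14] -> (len(lo)=2, len(hi)=1, max(lo)=9)
Step 4: insert 16 -> lo=[3, 9] hi=[14, 16] -> (len(lo)=2, len(hi)=2, max(lo)=9)
Step 5: insert 12 -> lo=[3, 9, 12] hi=[14, 16] -> (len(lo)=3, len(hi)=2, max(lo)=12)
Step 6: insert 7 -> lo=[3, 7, 9] hi=[12, 14, 16] -> (len(lo)=3, len(hi)=3, max(lo)=9)
Step 7: insert 17 -> lo=[3, 7, 9, 12] hi=[14, 16, 17] -> (len(lo)=4, len(hi)=3, max(lo)=12)
Step 8: insert 15 -> lo=[3, 7, 9, 12] hi=[14, 15, 16, 17] -> (len(lo)=4, len(hi)=4, max(lo)=12)
Step 9: insert 27 -> lo=[3, 7, 9, 12, 14] hi=[15, 16, 17, 27] -> (len(lo)=5, len(hi)=4, max(lo)=14)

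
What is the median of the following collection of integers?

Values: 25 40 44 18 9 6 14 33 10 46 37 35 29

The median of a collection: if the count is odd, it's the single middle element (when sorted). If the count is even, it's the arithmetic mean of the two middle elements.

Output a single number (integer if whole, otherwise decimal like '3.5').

Step 1: insert 25 -> lo=[25] (size 1, max 25) hi=[] (size 0) -> median=25
Step 2: insert 40 -> lo=[25] (size 1, max 25) hi=[40] (size 1, min 40) -> median=32.5
Step 3: insert 44 -> lo=[25, 40] (size 2, max 40) hi=[44] (size 1, min 44) -> median=40
Step 4: insert 18 -> lo=[18, 25] (size 2, max 25) hi=[40, 44] (size 2, min 40) -> median=32.5
Step 5: insert 9 -> lo=[9, 18, 25] (size 3, max 25) hi=[40, 44] (size 2, min 40) -> median=25
Step 6: insert 6 -> lo=[6, 9, 18] (size 3, max 18) hi=[25, 40, 44] (size 3, min 25) -> median=21.5
Step 7: insert 14 -> lo=[6, 9, 14, 18] (size 4, max 18) hi=[25, 40, 44] (size 3, min 25) -> median=18
Step 8: insert 33 -> lo=[6, 9, 14, 18] (size 4, max 18) hi=[25, 33, 40, 44] (size 4, min 25) -> median=21.5
Step 9: insert 10 -> lo=[6, 9, 10, 14, 18] (size 5, max 18) hi=[25, 33, 40, 44] (size 4, min 25) -> median=18
Step 10: insert 46 -> lo=[6, 9, 10, 14, 18] (size 5, max 18) hi=[25, 33, 40, 44, 46] (size 5, min 25) -> median=21.5
Step 11: insert 37 -> lo=[6, 9, 10, 14, 18, 25] (size 6, max 25) hi=[33, 37, 40, 44, 46] (size 5, min 33) -> median=25
Step 12: insert 35 -> lo=[6, 9, 10, 14, 18, 25] (size 6, max 25) hi=[33, 35, 37, 40, 44, 46] (size 6, min 33) -> median=29
Step 13: insert 29 -> lo=[6, 9, 10, 14, 18, 25, 29] (size 7, max 29) hi=[33, 35, 37, 40, 44, 46] (size 6, min 33) -> median=29

Answer: 29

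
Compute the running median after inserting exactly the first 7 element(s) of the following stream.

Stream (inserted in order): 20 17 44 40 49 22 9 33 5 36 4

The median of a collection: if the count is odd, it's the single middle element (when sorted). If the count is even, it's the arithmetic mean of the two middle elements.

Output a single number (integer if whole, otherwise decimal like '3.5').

Step 1: insert 20 -> lo=[20] (size 1, max 20) hi=[] (size 0) -> median=20
Step 2: insert 17 -> lo=[17] (size 1, max 17) hi=[20] (size 1, min 20) -> median=18.5
Step 3: insert 44 -> lo=[17, 20] (size 2, max 20) hi=[44] (size 1, min 44) -> median=20
Step 4: insert 40 -> lo=[17, 20] (size 2, max 20) hi=[40, 44] (size 2, min 40) -> median=30
Step 5: insert 49 -> lo=[17, 20, 40] (size 3, max 40) hi=[44, 49] (size 2, min 44) -> median=40
Step 6: insert 22 -> lo=[17, 20, 22] (size 3, max 22) hi=[40, 44, 49] (size 3, min 40) -> median=31
Step 7: insert 9 -> lo=[9, 17, 20, 22] (size 4, max 22) hi=[40, 44, 49] (size 3, min 40) -> median=22

Answer: 22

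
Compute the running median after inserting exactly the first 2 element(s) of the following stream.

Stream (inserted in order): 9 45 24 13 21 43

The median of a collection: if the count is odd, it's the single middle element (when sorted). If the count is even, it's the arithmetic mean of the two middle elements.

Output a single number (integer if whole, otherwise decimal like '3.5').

Answer: 27

Derivation:
Step 1: insert 9 -> lo=[9] (size 1, max 9) hi=[] (size 0) -> median=9
Step 2: insert 45 -> lo=[9] (size 1, max 9) hi=[45] (size 1, min 45) -> median=27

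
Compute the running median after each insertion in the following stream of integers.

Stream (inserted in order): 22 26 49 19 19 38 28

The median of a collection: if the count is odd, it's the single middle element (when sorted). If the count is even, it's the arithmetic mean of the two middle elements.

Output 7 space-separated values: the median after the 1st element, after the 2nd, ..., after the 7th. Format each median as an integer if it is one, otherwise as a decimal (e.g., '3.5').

Answer: 22 24 26 24 22 24 26

Derivation:
Step 1: insert 22 -> lo=[22] (size 1, max 22) hi=[] (size 0) -> median=22
Step 2: insert 26 -> lo=[22] (size 1, max 22) hi=[26] (size 1, min 26) -> median=24
Step 3: insert 49 -> lo=[22, 26] (size 2, max 26) hi=[49] (size 1, min 49) -> median=26
Step 4: insert 19 -> lo=[19, 22] (size 2, max 22) hi=[26, 49] (size 2, min 26) -> median=24
Step 5: insert 19 -> lo=[19, 19, 22] (size 3, max 22) hi=[26, 49] (size 2, min 26) -> median=22
Step 6: insert 38 -> lo=[19, 19, 22] (size 3, max 22) hi=[26, 38, 49] (size 3, min 26) -> median=24
Step 7: insert 28 -> lo=[19, 19, 22, 26] (size 4, max 26) hi=[28, 38, 49] (size 3, min 28) -> median=26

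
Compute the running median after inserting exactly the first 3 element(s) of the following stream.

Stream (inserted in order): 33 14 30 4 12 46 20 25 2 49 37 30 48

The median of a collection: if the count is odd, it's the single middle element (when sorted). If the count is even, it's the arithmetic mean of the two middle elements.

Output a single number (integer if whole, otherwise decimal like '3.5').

Answer: 30

Derivation:
Step 1: insert 33 -> lo=[33] (size 1, max 33) hi=[] (size 0) -> median=33
Step 2: insert 14 -> lo=[14] (size 1, max 14) hi=[33] (size 1, min 33) -> median=23.5
Step 3: insert 30 -> lo=[14, 30] (size 2, max 30) hi=[33] (size 1, min 33) -> median=30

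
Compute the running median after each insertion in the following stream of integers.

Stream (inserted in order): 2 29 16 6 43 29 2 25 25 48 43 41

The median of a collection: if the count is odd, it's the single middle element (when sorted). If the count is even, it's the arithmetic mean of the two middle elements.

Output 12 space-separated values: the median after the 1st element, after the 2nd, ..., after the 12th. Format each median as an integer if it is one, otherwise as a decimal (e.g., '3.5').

Step 1: insert 2 -> lo=[2] (size 1, max 2) hi=[] (size 0) -> median=2
Step 2: insert 29 -> lo=[2] (size 1, max 2) hi=[29] (size 1, min 29) -> median=15.5
Step 3: insert 16 -> lo=[2, 16] (size 2, max 16) hi=[29] (size 1, min 29) -> median=16
Step 4: insert 6 -> lo=[2, 6] (size 2, max 6) hi=[16, 29] (size 2, min 16) -> median=11
Step 5: insert 43 -> lo=[2, 6, 16] (size 3, max 16) hi=[29, 43] (size 2, min 29) -> median=16
Step 6: insert 29 -> lo=[2, 6, 16] (size 3, max 16) hi=[29, 29, 43] (size 3, min 29) -> median=22.5
Step 7: insert 2 -> lo=[2, 2, 6, 16] (size 4, max 16) hi=[29, 29, 43] (size 3, min 29) -> median=16
Step 8: insert 25 -> lo=[2, 2, 6, 16] (size 4, max 16) hi=[25, 29, 29, 43] (size 4, min 25) -> median=20.5
Step 9: insert 25 -> lo=[2, 2, 6, 16, 25] (size 5, max 25) hi=[25, 29, 29, 43] (size 4, min 25) -> median=25
Step 10: insert 48 -> lo=[2, 2, 6, 16, 25] (size 5, max 25) hi=[25, 29, 29, 43, 48] (size 5, min 25) -> median=25
Step 11: insert 43 -> lo=[2, 2, 6, 16, 25, 25] (size 6, max 25) hi=[29, 29, 43, 43, 48] (size 5, min 29) -> median=25
Step 12: insert 41 -> lo=[2, 2, 6, 16, 25, 25] (size 6, max 25) hi=[29, 29, 41, 43, 43, 48] (size 6, min 29) -> median=27

Answer: 2 15.5 16 11 16 22.5 16 20.5 25 25 25 27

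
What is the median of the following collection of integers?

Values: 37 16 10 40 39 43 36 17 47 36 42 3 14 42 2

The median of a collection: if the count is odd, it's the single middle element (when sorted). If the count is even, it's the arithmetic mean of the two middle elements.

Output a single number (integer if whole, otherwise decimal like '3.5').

Step 1: insert 37 -> lo=[37] (size 1, max 37) hi=[] (size 0) -> median=37
Step 2: insert 16 -> lo=[16] (size 1, max 16) hi=[37] (size 1, min 37) -> median=26.5
Step 3: insert 10 -> lo=[10, 16] (size 2, max 16) hi=[37] (size 1, min 37) -> median=16
Step 4: insert 40 -> lo=[10, 16] (size 2, max 16) hi=[37, 40] (size 2, min 37) -> median=26.5
Step 5: insert 39 -> lo=[10, 16, 37] (size 3, max 37) hi=[39, 40] (size 2, min 39) -> median=37
Step 6: insert 43 -> lo=[10, 16, 37] (size 3, max 37) hi=[39, 40, 43] (size 3, min 39) -> median=38
Step 7: insert 36 -> lo=[10, 16, 36, 37] (size 4, max 37) hi=[39, 40, 43] (size 3, min 39) -> median=37
Step 8: insert 17 -> lo=[10, 16, 17, 36] (size 4, max 36) hi=[37, 39, 40, 43] (size 4, min 37) -> median=36.5
Step 9: insert 47 -> lo=[10, 16, 17, 36, 37] (size 5, max 37) hi=[39, 40, 43, 47] (size 4, min 39) -> median=37
Step 10: insert 36 -> lo=[10, 16, 17, 36, 36] (size 5, max 36) hi=[37, 39, 40, 43, 47] (size 5, min 37) -> median=36.5
Step 11: insert 42 -> lo=[10, 16, 17, 36, 36, 37] (size 6, max 37) hi=[39, 40, 42, 43, 47] (size 5, min 39) -> median=37
Step 12: insert 3 -> lo=[3, 10, 16, 17, 36, 36] (size 6, max 36) hi=[37, 39, 40, 42, 43, 47] (size 6, min 37) -> median=36.5
Step 13: insert 14 -> lo=[3, 10, 14, 16, 17, 36, 36] (size 7, max 36) hi=[37, 39, 40, 42, 43, 47] (size 6, min 37) -> median=36
Step 14: insert 42 -> lo=[3, 10, 14, 16, 17, 36, 36] (size 7, max 36) hi=[37, 39, 40, 42, 42, 43, 47] (size 7, min 37) -> median=36.5
Step 15: insert 2 -> lo=[2, 3, 10, 14, 16, 17, 36, 36] (size 8, max 36) hi=[37, 39, 40, 42, 42, 43, 47] (size 7, min 37) -> median=36

Answer: 36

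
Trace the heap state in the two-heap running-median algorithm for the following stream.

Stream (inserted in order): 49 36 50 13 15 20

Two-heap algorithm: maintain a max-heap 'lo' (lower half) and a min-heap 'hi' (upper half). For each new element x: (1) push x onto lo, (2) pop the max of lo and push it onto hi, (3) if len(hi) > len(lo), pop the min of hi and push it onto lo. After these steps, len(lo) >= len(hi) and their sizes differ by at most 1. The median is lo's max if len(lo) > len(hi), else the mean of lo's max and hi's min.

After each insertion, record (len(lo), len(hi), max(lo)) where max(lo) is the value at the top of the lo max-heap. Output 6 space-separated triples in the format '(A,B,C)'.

Answer: (1,0,49) (1,1,36) (2,1,49) (2,2,36) (3,2,36) (3,3,20)

Derivation:
Step 1: insert 49 -> lo=[49] hi=[] -> (len(lo)=1, len(hi)=0, max(lo)=49)
Step 2: insert 36 -> lo=[36] hi=[49] -> (len(lo)=1, len(hi)=1, max(lo)=36)
Step 3: insert 50 -> lo=[36, 49] hi=[50] -> (len(lo)=2, len(hi)=1, max(lo)=49)
Step 4: insert 13 -> lo=[13, 36] hi=[49, 50] -> (len(lo)=2, len(hi)=2, max(lo)=36)
Step 5: insert 15 -> lo=[13, 15, 36] hi=[49, 50] -> (len(lo)=3, len(hi)=2, max(lo)=36)
Step 6: insert 20 -> lo=[13, 15, 20] hi=[36, 49, 50] -> (len(lo)=3, len(hi)=3, max(lo)=20)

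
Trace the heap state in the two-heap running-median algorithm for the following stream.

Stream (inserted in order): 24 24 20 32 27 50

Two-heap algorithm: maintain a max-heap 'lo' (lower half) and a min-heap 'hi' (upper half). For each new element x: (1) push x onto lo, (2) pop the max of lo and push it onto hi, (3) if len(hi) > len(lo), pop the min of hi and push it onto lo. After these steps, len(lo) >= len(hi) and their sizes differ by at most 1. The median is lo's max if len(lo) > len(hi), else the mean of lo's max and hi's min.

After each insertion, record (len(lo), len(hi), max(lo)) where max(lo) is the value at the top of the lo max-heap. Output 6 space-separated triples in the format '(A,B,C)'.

Answer: (1,0,24) (1,1,24) (2,1,24) (2,2,24) (3,2,24) (3,3,24)

Derivation:
Step 1: insert 24 -> lo=[24] hi=[] -> (len(lo)=1, len(hi)=0, max(lo)=24)
Step 2: insert 24 -> lo=[24] hi=[24] -> (len(lo)=1, len(hi)=1, max(lo)=24)
Step 3: insert 20 -> lo=[20, 24] hi=[24] -> (len(lo)=2, len(hi)=1, max(lo)=24)
Step 4: insert 32 -> lo=[20, 24] hi=[24, 32] -> (len(lo)=2, len(hi)=2, max(lo)=24)
Step 5: insert 27 -> lo=[20, 24, 24] hi=[27, 32] -> (len(lo)=3, len(hi)=2, max(lo)=24)
Step 6: insert 50 -> lo=[20, 24, 24] hi=[27, 32, 50] -> (len(lo)=3, len(hi)=3, max(lo)=24)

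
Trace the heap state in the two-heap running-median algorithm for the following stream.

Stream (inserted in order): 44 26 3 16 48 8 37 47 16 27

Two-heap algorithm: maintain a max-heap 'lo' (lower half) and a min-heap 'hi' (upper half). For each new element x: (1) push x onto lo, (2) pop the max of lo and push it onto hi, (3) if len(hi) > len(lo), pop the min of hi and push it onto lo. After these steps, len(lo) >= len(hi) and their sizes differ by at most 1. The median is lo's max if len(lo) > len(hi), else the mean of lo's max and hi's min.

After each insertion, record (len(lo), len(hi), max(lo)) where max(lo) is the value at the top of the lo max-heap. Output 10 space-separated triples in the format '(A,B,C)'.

Step 1: insert 44 -> lo=[44] hi=[] -> (len(lo)=1, len(hi)=0, max(lo)=44)
Step 2: insert 26 -> lo=[26] hi=[44] -> (len(lo)=1, len(hi)=1, max(lo)=26)
Step 3: insert 3 -> lo=[3, 26] hi=[44] -> (len(lo)=2, len(hi)=1, max(lo)=26)
Step 4: insert 16 -> lo=[3, 16] hi=[26, 44] -> (len(lo)=2, len(hi)=2, max(lo)=16)
Step 5: insert 48 -> lo=[3, 16, 26] hi=[44, 48] -> (len(lo)=3, len(hi)=2, max(lo)=26)
Step 6: insert 8 -> lo=[3, 8, 16] hi=[26, 44, 48] -> (len(lo)=3, len(hi)=3, max(lo)=16)
Step 7: insert 37 -> lo=[3, 8, 16, 26] hi=[37, 44, 48] -> (len(lo)=4, len(hi)=3, max(lo)=26)
Step 8: insert 47 -> lo=[3, 8, 16, 26] hi=[37, 44, 47, 48] -> (len(lo)=4, len(hi)=4, max(lo)=26)
Step 9: insert 16 -> lo=[3, 8, 16, 16, 26] hi=[37, 44, 47, 48] -> (len(lo)=5, len(hi)=4, max(lo)=26)
Step 10: insert 27 -> lo=[3, 8, 16, 16, 26] hi=[27, 37, 44, 47, 48] -> (len(lo)=5, len(hi)=5, max(lo)=26)

Answer: (1,0,44) (1,1,26) (2,1,26) (2,2,16) (3,2,26) (3,3,16) (4,3,26) (4,4,26) (5,4,26) (5,5,26)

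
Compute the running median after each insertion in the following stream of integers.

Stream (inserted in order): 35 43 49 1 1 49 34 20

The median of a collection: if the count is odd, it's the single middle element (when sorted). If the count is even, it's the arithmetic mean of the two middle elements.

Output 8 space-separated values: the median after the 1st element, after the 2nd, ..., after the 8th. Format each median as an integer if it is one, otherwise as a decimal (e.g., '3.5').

Step 1: insert 35 -> lo=[35] (size 1, max 35) hi=[] (size 0) -> median=35
Step 2: insert 43 -> lo=[35] (size 1, max 35) hi=[43] (size 1, min 43) -> median=39
Step 3: insert 49 -> lo=[35, 43] (size 2, max 43) hi=[49] (size 1, min 49) -> median=43
Step 4: insert 1 -> lo=[1, 35] (size 2, max 35) hi=[43, 49] (size 2, min 43) -> median=39
Step 5: insert 1 -> lo=[1, 1, 35] (size 3, max 35) hi=[43, 49] (size 2, min 43) -> median=35
Step 6: insert 49 -> lo=[1, 1, 35] (size 3, max 35) hi=[43, 49, 49] (size 3, min 43) -> median=39
Step 7: insert 34 -> lo=[1, 1, 34, 35] (size 4, max 35) hi=[43, 49, 49] (size 3, min 43) -> median=35
Step 8: insert 20 -> lo=[1, 1, 20, 34] (size 4, max 34) hi=[35, 43, 49, 49] (size 4, min 35) -> median=34.5

Answer: 35 39 43 39 35 39 35 34.5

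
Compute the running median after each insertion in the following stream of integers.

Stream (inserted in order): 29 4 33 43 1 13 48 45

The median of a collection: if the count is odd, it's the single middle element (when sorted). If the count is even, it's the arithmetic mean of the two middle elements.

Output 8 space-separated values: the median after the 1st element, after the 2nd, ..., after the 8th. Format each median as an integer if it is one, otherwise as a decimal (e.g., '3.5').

Step 1: insert 29 -> lo=[29] (size 1, max 29) hi=[] (size 0) -> median=29
Step 2: insert 4 -> lo=[4] (size 1, max 4) hi=[29] (size 1, min 29) -> median=16.5
Step 3: insert 33 -> lo=[4, 29] (size 2, max 29) hi=[33] (size 1, min 33) -> median=29
Step 4: insert 43 -> lo=[4, 29] (size 2, max 29) hi=[33, 43] (size 2, min 33) -> median=31
Step 5: insert 1 -> lo=[1, 4, 29] (size 3, max 29) hi=[33, 43] (size 2, min 33) -> median=29
Step 6: insert 13 -> lo=[1, 4, 13] (size 3, max 13) hi=[29, 33, 43] (size 3, min 29) -> median=21
Step 7: insert 48 -> lo=[1, 4, 13, 29] (size 4, max 29) hi=[33, 43, 48] (size 3, min 33) -> median=29
Step 8: insert 45 -> lo=[1, 4, 13, 29] (size 4, max 29) hi=[33, 43, 45, 48] (size 4, min 33) -> median=31

Answer: 29 16.5 29 31 29 21 29 31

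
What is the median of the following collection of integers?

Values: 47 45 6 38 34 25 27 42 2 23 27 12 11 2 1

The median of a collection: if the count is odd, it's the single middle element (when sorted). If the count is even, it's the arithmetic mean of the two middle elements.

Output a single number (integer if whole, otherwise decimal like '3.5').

Answer: 25

Derivation:
Step 1: insert 47 -> lo=[47] (size 1, max 47) hi=[] (size 0) -> median=47
Step 2: insert 45 -> lo=[45] (size 1, max 45) hi=[47] (size 1, min 47) -> median=46
Step 3: insert 6 -> lo=[6, 45] (size 2, max 45) hi=[47] (size 1, min 47) -> median=45
Step 4: insert 38 -> lo=[6, 38] (size 2, max 38) hi=[45, 47] (size 2, min 45) -> median=41.5
Step 5: insert 34 -> lo=[6, 34, 38] (size 3, max 38) hi=[45, 47] (size 2, min 45) -> median=38
Step 6: insert 25 -> lo=[6, 25, 34] (size 3, max 34) hi=[38, 45, 47] (size 3, min 38) -> median=36
Step 7: insert 27 -> lo=[6, 25, 27, 34] (size 4, max 34) hi=[38, 45, 47] (size 3, min 38) -> median=34
Step 8: insert 42 -> lo=[6, 25, 27, 34] (size 4, max 34) hi=[38, 42, 45, 47] (size 4, min 38) -> median=36
Step 9: insert 2 -> lo=[2, 6, 25, 27, 34] (size 5, max 34) hi=[38, 42, 45, 47] (size 4, min 38) -> median=34
Step 10: insert 23 -> lo=[2, 6, 23, 25, 27] (size 5, max 27) hi=[34, 38, 42, 45, 47] (size 5, min 34) -> median=30.5
Step 11: insert 27 -> lo=[2, 6, 23, 25, 27, 27] (size 6, max 27) hi=[34, 38, 42, 45, 47] (size 5, min 34) -> median=27
Step 12: insert 12 -> lo=[2, 6, 12, 23, 25, 27] (size 6, max 27) hi=[27, 34, 38, 42, 45, 47] (size 6, min 27) -> median=27
Step 13: insert 11 -> lo=[2, 6, 11, 12, 23, 25, 27] (size 7, max 27) hi=[27, 34, 38, 42, 45, 47] (size 6, min 27) -> median=27
Step 14: insert 2 -> lo=[2, 2, 6, 11, 12, 23, 25] (size 7, max 25) hi=[27, 27, 34, 38, 42, 45, 47] (size 7, min 27) -> median=26
Step 15: insert 1 -> lo=[1, 2, 2, 6, 11, 12, 23, 25] (size 8, max 25) hi=[27, 27, 34, 38, 42, 45, 47] (size 7, min 27) -> median=25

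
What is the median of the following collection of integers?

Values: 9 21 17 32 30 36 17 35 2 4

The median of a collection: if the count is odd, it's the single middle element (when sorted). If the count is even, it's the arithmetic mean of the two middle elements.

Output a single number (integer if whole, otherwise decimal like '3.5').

Answer: 19

Derivation:
Step 1: insert 9 -> lo=[9] (size 1, max 9) hi=[] (size 0) -> median=9
Step 2: insert 21 -> lo=[9] (size 1, max 9) hi=[21] (size 1, min 21) -> median=15
Step 3: insert 17 -> lo=[9, 17] (size 2, max 17) hi=[21] (size 1, min 21) -> median=17
Step 4: insert 32 -> lo=[9, 17] (size 2, max 17) hi=[21, 32] (size 2, min 21) -> median=19
Step 5: insert 30 -> lo=[9, 17, 21] (size 3, max 21) hi=[30, 32] (size 2, min 30) -> median=21
Step 6: insert 36 -> lo=[9, 17, 21] (size 3, max 21) hi=[30, 32, 36] (size 3, min 30) -> median=25.5
Step 7: insert 17 -> lo=[9, 17, 17, 21] (size 4, max 21) hi=[30, 32, 36] (size 3, min 30) -> median=21
Step 8: insert 35 -> lo=[9, 17, 17, 21] (size 4, max 21) hi=[30, 32, 35, 36] (size 4, min 30) -> median=25.5
Step 9: insert 2 -> lo=[2, 9, 17, 17, 21] (size 5, max 21) hi=[30, 32, 35, 36] (size 4, min 30) -> median=21
Step 10: insert 4 -> lo=[2, 4, 9, 17, 17] (size 5, max 17) hi=[21, 30, 32, 35, 36] (size 5, min 21) -> median=19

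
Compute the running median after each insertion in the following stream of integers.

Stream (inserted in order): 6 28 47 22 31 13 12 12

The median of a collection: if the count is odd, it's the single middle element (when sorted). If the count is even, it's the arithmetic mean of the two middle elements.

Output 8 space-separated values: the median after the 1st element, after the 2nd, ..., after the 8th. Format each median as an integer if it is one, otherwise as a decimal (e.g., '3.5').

Step 1: insert 6 -> lo=[6] (size 1, max 6) hi=[] (size 0) -> median=6
Step 2: insert 28 -> lo=[6] (size 1, max 6) hi=[28] (size 1, min 28) -> median=17
Step 3: insert 47 -> lo=[6, 28] (size 2, max 28) hi=[47] (size 1, min 47) -> median=28
Step 4: insert 22 -> lo=[6, 22] (size 2, max 22) hi=[28, 47] (size 2, min 28) -> median=25
Step 5: insert 31 -> lo=[6, 22, 28] (size 3, max 28) hi=[31, 47] (size 2, min 31) -> median=28
Step 6: insert 13 -> lo=[6, 13, 22] (size 3, max 22) hi=[28, 31, 47] (size 3, min 28) -> median=25
Step 7: insert 12 -> lo=[6, 12, 13, 22] (size 4, max 22) hi=[28, 31, 47] (size 3, min 28) -> median=22
Step 8: insert 12 -> lo=[6, 12, 12, 13] (size 4, max 13) hi=[22, 28, 31, 47] (size 4, min 22) -> median=17.5

Answer: 6 17 28 25 28 25 22 17.5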